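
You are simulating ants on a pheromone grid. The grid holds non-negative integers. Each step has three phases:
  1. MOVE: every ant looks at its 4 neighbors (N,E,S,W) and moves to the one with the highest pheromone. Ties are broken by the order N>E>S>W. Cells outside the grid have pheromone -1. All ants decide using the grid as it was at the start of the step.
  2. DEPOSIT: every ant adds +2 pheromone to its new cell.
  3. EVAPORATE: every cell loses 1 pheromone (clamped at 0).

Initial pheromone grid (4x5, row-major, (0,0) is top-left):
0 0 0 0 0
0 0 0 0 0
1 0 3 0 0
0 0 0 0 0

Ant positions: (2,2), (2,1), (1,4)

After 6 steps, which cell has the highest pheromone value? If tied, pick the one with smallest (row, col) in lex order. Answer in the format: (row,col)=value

Answer: (2,2)=9

Derivation:
Step 1: ant0:(2,2)->N->(1,2) | ant1:(2,1)->E->(2,2) | ant2:(1,4)->N->(0,4)
  grid max=4 at (2,2)
Step 2: ant0:(1,2)->S->(2,2) | ant1:(2,2)->N->(1,2) | ant2:(0,4)->S->(1,4)
  grid max=5 at (2,2)
Step 3: ant0:(2,2)->N->(1,2) | ant1:(1,2)->S->(2,2) | ant2:(1,4)->N->(0,4)
  grid max=6 at (2,2)
Step 4: ant0:(1,2)->S->(2,2) | ant1:(2,2)->N->(1,2) | ant2:(0,4)->S->(1,4)
  grid max=7 at (2,2)
Step 5: ant0:(2,2)->N->(1,2) | ant1:(1,2)->S->(2,2) | ant2:(1,4)->N->(0,4)
  grid max=8 at (2,2)
Step 6: ant0:(1,2)->S->(2,2) | ant1:(2,2)->N->(1,2) | ant2:(0,4)->S->(1,4)
  grid max=9 at (2,2)
Final grid:
  0 0 0 0 0
  0 0 6 0 1
  0 0 9 0 0
  0 0 0 0 0
Max pheromone 9 at (2,2)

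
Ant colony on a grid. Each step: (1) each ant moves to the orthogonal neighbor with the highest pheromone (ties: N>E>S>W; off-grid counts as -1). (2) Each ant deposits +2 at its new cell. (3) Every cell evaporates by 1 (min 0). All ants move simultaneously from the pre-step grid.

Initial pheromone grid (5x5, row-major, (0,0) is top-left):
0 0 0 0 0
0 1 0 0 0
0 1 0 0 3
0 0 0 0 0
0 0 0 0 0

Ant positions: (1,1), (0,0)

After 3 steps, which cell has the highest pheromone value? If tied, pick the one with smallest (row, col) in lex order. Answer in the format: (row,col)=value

Step 1: ant0:(1,1)->S->(2,1) | ant1:(0,0)->E->(0,1)
  grid max=2 at (2,1)
Step 2: ant0:(2,1)->N->(1,1) | ant1:(0,1)->E->(0,2)
  grid max=1 at (0,2)
Step 3: ant0:(1,1)->S->(2,1) | ant1:(0,2)->E->(0,3)
  grid max=2 at (2,1)
Final grid:
  0 0 0 1 0
  0 0 0 0 0
  0 2 0 0 0
  0 0 0 0 0
  0 0 0 0 0
Max pheromone 2 at (2,1)

Answer: (2,1)=2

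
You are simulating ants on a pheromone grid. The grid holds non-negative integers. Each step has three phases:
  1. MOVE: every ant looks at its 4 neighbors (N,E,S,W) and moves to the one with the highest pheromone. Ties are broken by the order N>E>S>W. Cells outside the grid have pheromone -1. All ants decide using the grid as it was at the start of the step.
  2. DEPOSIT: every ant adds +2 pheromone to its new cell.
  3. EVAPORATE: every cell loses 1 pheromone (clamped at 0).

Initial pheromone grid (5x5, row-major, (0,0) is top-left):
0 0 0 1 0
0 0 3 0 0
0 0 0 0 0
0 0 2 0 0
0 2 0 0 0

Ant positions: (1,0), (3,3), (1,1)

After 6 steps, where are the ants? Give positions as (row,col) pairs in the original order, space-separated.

Step 1: ant0:(1,0)->N->(0,0) | ant1:(3,3)->W->(3,2) | ant2:(1,1)->E->(1,2)
  grid max=4 at (1,2)
Step 2: ant0:(0,0)->E->(0,1) | ant1:(3,2)->N->(2,2) | ant2:(1,2)->N->(0,2)
  grid max=3 at (1,2)
Step 3: ant0:(0,1)->E->(0,2) | ant1:(2,2)->N->(1,2) | ant2:(0,2)->S->(1,2)
  grid max=6 at (1,2)
Step 4: ant0:(0,2)->S->(1,2) | ant1:(1,2)->N->(0,2) | ant2:(1,2)->N->(0,2)
  grid max=7 at (1,2)
Step 5: ant0:(1,2)->N->(0,2) | ant1:(0,2)->S->(1,2) | ant2:(0,2)->S->(1,2)
  grid max=10 at (1,2)
Step 6: ant0:(0,2)->S->(1,2) | ant1:(1,2)->N->(0,2) | ant2:(1,2)->N->(0,2)
  grid max=11 at (1,2)

(1,2) (0,2) (0,2)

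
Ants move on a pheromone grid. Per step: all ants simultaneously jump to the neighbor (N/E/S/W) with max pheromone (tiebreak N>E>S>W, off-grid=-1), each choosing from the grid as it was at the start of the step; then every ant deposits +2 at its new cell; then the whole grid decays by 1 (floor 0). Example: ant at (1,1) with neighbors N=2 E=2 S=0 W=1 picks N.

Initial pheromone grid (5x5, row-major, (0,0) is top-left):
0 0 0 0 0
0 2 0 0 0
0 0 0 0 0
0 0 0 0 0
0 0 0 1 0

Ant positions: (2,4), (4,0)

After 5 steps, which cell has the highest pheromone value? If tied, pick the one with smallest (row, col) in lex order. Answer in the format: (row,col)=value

Answer: (0,1)=1

Derivation:
Step 1: ant0:(2,4)->N->(1,4) | ant1:(4,0)->N->(3,0)
  grid max=1 at (1,1)
Step 2: ant0:(1,4)->N->(0,4) | ant1:(3,0)->N->(2,0)
  grid max=1 at (0,4)
Step 3: ant0:(0,4)->S->(1,4) | ant1:(2,0)->N->(1,0)
  grid max=1 at (1,0)
Step 4: ant0:(1,4)->N->(0,4) | ant1:(1,0)->N->(0,0)
  grid max=1 at (0,0)
Step 5: ant0:(0,4)->S->(1,4) | ant1:(0,0)->E->(0,1)
  grid max=1 at (0,1)
Final grid:
  0 1 0 0 0
  0 0 0 0 1
  0 0 0 0 0
  0 0 0 0 0
  0 0 0 0 0
Max pheromone 1 at (0,1)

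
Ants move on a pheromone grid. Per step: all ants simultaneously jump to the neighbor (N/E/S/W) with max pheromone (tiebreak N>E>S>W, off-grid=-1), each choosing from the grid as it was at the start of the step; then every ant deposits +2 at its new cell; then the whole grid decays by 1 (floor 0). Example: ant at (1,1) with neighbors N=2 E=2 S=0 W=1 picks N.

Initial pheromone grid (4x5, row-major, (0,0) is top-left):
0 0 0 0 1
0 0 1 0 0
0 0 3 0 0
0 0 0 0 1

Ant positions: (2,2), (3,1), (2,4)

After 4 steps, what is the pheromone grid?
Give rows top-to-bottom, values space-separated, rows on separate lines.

After step 1: ants at (1,2),(2,1),(3,4)
  0 0 0 0 0
  0 0 2 0 0
  0 1 2 0 0
  0 0 0 0 2
After step 2: ants at (2,2),(2,2),(2,4)
  0 0 0 0 0
  0 0 1 0 0
  0 0 5 0 1
  0 0 0 0 1
After step 3: ants at (1,2),(1,2),(3,4)
  0 0 0 0 0
  0 0 4 0 0
  0 0 4 0 0
  0 0 0 0 2
After step 4: ants at (2,2),(2,2),(2,4)
  0 0 0 0 0
  0 0 3 0 0
  0 0 7 0 1
  0 0 0 0 1

0 0 0 0 0
0 0 3 0 0
0 0 7 0 1
0 0 0 0 1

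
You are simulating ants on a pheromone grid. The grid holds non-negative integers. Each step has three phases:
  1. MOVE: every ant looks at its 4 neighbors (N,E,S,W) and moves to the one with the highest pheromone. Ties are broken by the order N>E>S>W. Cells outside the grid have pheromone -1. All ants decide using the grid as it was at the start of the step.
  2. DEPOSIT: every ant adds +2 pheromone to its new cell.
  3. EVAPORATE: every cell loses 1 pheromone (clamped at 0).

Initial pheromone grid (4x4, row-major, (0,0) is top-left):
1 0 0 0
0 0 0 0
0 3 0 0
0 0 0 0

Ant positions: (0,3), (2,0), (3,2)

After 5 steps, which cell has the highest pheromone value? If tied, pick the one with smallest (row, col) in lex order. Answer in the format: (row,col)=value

Step 1: ant0:(0,3)->S->(1,3) | ant1:(2,0)->E->(2,1) | ant2:(3,2)->N->(2,2)
  grid max=4 at (2,1)
Step 2: ant0:(1,3)->N->(0,3) | ant1:(2,1)->E->(2,2) | ant2:(2,2)->W->(2,1)
  grid max=5 at (2,1)
Step 3: ant0:(0,3)->S->(1,3) | ant1:(2,2)->W->(2,1) | ant2:(2,1)->E->(2,2)
  grid max=6 at (2,1)
Step 4: ant0:(1,3)->N->(0,3) | ant1:(2,1)->E->(2,2) | ant2:(2,2)->W->(2,1)
  grid max=7 at (2,1)
Step 5: ant0:(0,3)->S->(1,3) | ant1:(2,2)->W->(2,1) | ant2:(2,1)->E->(2,2)
  grid max=8 at (2,1)
Final grid:
  0 0 0 0
  0 0 0 1
  0 8 5 0
  0 0 0 0
Max pheromone 8 at (2,1)

Answer: (2,1)=8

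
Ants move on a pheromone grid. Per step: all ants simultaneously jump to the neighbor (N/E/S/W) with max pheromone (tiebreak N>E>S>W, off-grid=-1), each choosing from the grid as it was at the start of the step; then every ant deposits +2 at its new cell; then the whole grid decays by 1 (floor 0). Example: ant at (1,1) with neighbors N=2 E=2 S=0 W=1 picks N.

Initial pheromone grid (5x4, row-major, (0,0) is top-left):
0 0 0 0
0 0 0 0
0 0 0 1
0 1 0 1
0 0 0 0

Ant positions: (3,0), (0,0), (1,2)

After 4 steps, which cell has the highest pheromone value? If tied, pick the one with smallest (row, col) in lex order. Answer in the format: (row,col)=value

Step 1: ant0:(3,0)->E->(3,1) | ant1:(0,0)->E->(0,1) | ant2:(1,2)->N->(0,2)
  grid max=2 at (3,1)
Step 2: ant0:(3,1)->N->(2,1) | ant1:(0,1)->E->(0,2) | ant2:(0,2)->W->(0,1)
  grid max=2 at (0,1)
Step 3: ant0:(2,1)->S->(3,1) | ant1:(0,2)->W->(0,1) | ant2:(0,1)->E->(0,2)
  grid max=3 at (0,1)
Step 4: ant0:(3,1)->N->(2,1) | ant1:(0,1)->E->(0,2) | ant2:(0,2)->W->(0,1)
  grid max=4 at (0,1)
Final grid:
  0 4 4 0
  0 0 0 0
  0 1 0 0
  0 1 0 0
  0 0 0 0
Max pheromone 4 at (0,1)

Answer: (0,1)=4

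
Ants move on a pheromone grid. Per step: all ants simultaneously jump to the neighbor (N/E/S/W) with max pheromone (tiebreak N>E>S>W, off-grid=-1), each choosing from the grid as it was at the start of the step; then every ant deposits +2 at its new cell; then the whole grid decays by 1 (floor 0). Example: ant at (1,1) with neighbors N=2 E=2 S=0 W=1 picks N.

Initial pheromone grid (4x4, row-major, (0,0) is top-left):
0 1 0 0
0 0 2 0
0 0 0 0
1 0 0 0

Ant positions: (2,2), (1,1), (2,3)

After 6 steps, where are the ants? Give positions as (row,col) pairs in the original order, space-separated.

Step 1: ant0:(2,2)->N->(1,2) | ant1:(1,1)->E->(1,2) | ant2:(2,3)->N->(1,3)
  grid max=5 at (1,2)
Step 2: ant0:(1,2)->E->(1,3) | ant1:(1,2)->E->(1,3) | ant2:(1,3)->W->(1,2)
  grid max=6 at (1,2)
Step 3: ant0:(1,3)->W->(1,2) | ant1:(1,3)->W->(1,2) | ant2:(1,2)->E->(1,3)
  grid max=9 at (1,2)
Step 4: ant0:(1,2)->E->(1,3) | ant1:(1,2)->E->(1,3) | ant2:(1,3)->W->(1,2)
  grid max=10 at (1,2)
Step 5: ant0:(1,3)->W->(1,2) | ant1:(1,3)->W->(1,2) | ant2:(1,2)->E->(1,3)
  grid max=13 at (1,2)
Step 6: ant0:(1,2)->E->(1,3) | ant1:(1,2)->E->(1,3) | ant2:(1,3)->W->(1,2)
  grid max=14 at (1,2)

(1,3) (1,3) (1,2)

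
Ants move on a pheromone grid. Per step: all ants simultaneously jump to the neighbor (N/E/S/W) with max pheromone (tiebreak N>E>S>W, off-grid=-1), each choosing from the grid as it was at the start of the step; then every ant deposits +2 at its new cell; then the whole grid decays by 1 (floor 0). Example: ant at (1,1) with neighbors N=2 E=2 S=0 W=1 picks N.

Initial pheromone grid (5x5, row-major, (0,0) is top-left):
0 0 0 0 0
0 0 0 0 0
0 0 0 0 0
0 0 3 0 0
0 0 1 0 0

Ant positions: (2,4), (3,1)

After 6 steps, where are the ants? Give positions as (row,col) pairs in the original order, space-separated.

Step 1: ant0:(2,4)->N->(1,4) | ant1:(3,1)->E->(3,2)
  grid max=4 at (3,2)
Step 2: ant0:(1,4)->N->(0,4) | ant1:(3,2)->N->(2,2)
  grid max=3 at (3,2)
Step 3: ant0:(0,4)->S->(1,4) | ant1:(2,2)->S->(3,2)
  grid max=4 at (3,2)
Step 4: ant0:(1,4)->N->(0,4) | ant1:(3,2)->N->(2,2)
  grid max=3 at (3,2)
Step 5: ant0:(0,4)->S->(1,4) | ant1:(2,2)->S->(3,2)
  grid max=4 at (3,2)
Step 6: ant0:(1,4)->N->(0,4) | ant1:(3,2)->N->(2,2)
  grid max=3 at (3,2)

(0,4) (2,2)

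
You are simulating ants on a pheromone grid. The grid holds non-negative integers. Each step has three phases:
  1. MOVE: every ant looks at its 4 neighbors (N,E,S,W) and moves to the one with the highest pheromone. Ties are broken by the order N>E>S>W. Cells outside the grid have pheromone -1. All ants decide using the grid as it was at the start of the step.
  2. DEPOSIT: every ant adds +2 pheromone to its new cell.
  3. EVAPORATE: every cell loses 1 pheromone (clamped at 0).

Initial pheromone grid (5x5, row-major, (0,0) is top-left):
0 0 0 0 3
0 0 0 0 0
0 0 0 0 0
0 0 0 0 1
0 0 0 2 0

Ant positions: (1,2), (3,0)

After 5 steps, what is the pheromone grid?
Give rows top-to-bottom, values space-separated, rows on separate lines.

After step 1: ants at (0,2),(2,0)
  0 0 1 0 2
  0 0 0 0 0
  1 0 0 0 0
  0 0 0 0 0
  0 0 0 1 0
After step 2: ants at (0,3),(1,0)
  0 0 0 1 1
  1 0 0 0 0
  0 0 0 0 0
  0 0 0 0 0
  0 0 0 0 0
After step 3: ants at (0,4),(0,0)
  1 0 0 0 2
  0 0 0 0 0
  0 0 0 0 0
  0 0 0 0 0
  0 0 0 0 0
After step 4: ants at (1,4),(0,1)
  0 1 0 0 1
  0 0 0 0 1
  0 0 0 0 0
  0 0 0 0 0
  0 0 0 0 0
After step 5: ants at (0,4),(0,2)
  0 0 1 0 2
  0 0 0 0 0
  0 0 0 0 0
  0 0 0 0 0
  0 0 0 0 0

0 0 1 0 2
0 0 0 0 0
0 0 0 0 0
0 0 0 0 0
0 0 0 0 0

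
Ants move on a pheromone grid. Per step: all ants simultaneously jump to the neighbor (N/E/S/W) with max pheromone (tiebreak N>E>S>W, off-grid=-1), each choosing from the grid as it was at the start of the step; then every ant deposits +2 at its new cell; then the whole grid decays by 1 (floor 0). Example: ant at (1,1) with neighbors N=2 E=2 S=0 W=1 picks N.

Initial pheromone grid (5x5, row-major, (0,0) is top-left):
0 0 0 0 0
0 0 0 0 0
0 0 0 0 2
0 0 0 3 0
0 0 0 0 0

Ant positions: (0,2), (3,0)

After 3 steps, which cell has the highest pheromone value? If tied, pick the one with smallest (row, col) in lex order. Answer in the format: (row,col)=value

Step 1: ant0:(0,2)->E->(0,3) | ant1:(3,0)->N->(2,0)
  grid max=2 at (3,3)
Step 2: ant0:(0,3)->E->(0,4) | ant1:(2,0)->N->(1,0)
  grid max=1 at (0,4)
Step 3: ant0:(0,4)->S->(1,4) | ant1:(1,0)->N->(0,0)
  grid max=1 at (0,0)
Final grid:
  1 0 0 0 0
  0 0 0 0 1
  0 0 0 0 0
  0 0 0 0 0
  0 0 0 0 0
Max pheromone 1 at (0,0)

Answer: (0,0)=1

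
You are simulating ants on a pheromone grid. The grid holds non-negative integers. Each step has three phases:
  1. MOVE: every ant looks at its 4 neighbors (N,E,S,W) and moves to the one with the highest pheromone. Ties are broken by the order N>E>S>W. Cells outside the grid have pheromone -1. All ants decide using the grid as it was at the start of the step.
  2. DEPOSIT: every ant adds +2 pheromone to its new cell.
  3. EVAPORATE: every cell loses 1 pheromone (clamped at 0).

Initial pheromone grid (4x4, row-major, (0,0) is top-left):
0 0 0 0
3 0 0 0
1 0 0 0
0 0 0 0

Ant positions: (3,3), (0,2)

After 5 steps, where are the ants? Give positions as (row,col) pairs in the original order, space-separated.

Step 1: ant0:(3,3)->N->(2,3) | ant1:(0,2)->E->(0,3)
  grid max=2 at (1,0)
Step 2: ant0:(2,3)->N->(1,3) | ant1:(0,3)->S->(1,3)
  grid max=3 at (1,3)
Step 3: ant0:(1,3)->N->(0,3) | ant1:(1,3)->N->(0,3)
  grid max=3 at (0,3)
Step 4: ant0:(0,3)->S->(1,3) | ant1:(0,3)->S->(1,3)
  grid max=5 at (1,3)
Step 5: ant0:(1,3)->N->(0,3) | ant1:(1,3)->N->(0,3)
  grid max=5 at (0,3)

(0,3) (0,3)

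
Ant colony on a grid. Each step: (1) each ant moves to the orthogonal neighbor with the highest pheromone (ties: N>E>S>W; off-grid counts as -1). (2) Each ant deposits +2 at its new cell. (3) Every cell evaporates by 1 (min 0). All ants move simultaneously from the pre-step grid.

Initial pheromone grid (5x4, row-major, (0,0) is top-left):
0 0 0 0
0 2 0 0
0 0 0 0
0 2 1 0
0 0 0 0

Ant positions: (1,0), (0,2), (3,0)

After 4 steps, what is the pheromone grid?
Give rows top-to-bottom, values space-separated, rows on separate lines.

After step 1: ants at (1,1),(0,3),(3,1)
  0 0 0 1
  0 3 0 0
  0 0 0 0
  0 3 0 0
  0 0 0 0
After step 2: ants at (0,1),(1,3),(2,1)
  0 1 0 0
  0 2 0 1
  0 1 0 0
  0 2 0 0
  0 0 0 0
After step 3: ants at (1,1),(0,3),(1,1)
  0 0 0 1
  0 5 0 0
  0 0 0 0
  0 1 0 0
  0 0 0 0
After step 4: ants at (0,1),(1,3),(0,1)
  0 3 0 0
  0 4 0 1
  0 0 0 0
  0 0 0 0
  0 0 0 0

0 3 0 0
0 4 0 1
0 0 0 0
0 0 0 0
0 0 0 0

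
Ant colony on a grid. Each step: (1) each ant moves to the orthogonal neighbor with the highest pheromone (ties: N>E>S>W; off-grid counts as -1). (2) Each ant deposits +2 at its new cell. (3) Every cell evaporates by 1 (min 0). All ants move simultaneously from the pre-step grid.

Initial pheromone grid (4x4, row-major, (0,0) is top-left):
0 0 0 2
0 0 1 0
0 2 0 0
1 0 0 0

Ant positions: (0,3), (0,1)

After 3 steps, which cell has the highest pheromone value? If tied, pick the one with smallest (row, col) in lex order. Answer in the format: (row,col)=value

Answer: (0,3)=3

Derivation:
Step 1: ant0:(0,3)->S->(1,3) | ant1:(0,1)->E->(0,2)
  grid max=1 at (0,2)
Step 2: ant0:(1,3)->N->(0,3) | ant1:(0,2)->E->(0,3)
  grid max=4 at (0,3)
Step 3: ant0:(0,3)->S->(1,3) | ant1:(0,3)->S->(1,3)
  grid max=3 at (0,3)
Final grid:
  0 0 0 3
  0 0 0 3
  0 0 0 0
  0 0 0 0
Max pheromone 3 at (0,3)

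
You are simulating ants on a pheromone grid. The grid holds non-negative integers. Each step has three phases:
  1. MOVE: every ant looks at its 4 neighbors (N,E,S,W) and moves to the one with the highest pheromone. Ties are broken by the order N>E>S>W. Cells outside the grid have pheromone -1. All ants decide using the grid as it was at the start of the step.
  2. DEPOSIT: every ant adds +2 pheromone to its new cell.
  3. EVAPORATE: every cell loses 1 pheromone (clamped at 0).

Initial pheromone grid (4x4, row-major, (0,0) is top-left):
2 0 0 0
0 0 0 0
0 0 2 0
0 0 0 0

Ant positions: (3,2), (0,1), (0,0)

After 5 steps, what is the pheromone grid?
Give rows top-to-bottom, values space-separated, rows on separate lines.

After step 1: ants at (2,2),(0,0),(0,1)
  3 1 0 0
  0 0 0 0
  0 0 3 0
  0 0 0 0
After step 2: ants at (1,2),(0,1),(0,0)
  4 2 0 0
  0 0 1 0
  0 0 2 0
  0 0 0 0
After step 3: ants at (2,2),(0,0),(0,1)
  5 3 0 0
  0 0 0 0
  0 0 3 0
  0 0 0 0
After step 4: ants at (1,2),(0,1),(0,0)
  6 4 0 0
  0 0 1 0
  0 0 2 0
  0 0 0 0
After step 5: ants at (2,2),(0,0),(0,1)
  7 5 0 0
  0 0 0 0
  0 0 3 0
  0 0 0 0

7 5 0 0
0 0 0 0
0 0 3 0
0 0 0 0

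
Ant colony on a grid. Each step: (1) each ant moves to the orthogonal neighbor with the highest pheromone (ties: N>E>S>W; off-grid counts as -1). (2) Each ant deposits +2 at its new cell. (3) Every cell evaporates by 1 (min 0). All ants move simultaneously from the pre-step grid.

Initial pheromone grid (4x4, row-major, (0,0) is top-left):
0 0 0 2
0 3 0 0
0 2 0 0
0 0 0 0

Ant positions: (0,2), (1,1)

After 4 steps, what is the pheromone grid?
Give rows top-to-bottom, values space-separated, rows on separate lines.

After step 1: ants at (0,3),(2,1)
  0 0 0 3
  0 2 0 0
  0 3 0 0
  0 0 0 0
After step 2: ants at (1,3),(1,1)
  0 0 0 2
  0 3 0 1
  0 2 0 0
  0 0 0 0
After step 3: ants at (0,3),(2,1)
  0 0 0 3
  0 2 0 0
  0 3 0 0
  0 0 0 0
After step 4: ants at (1,3),(1,1)
  0 0 0 2
  0 3 0 1
  0 2 0 0
  0 0 0 0

0 0 0 2
0 3 0 1
0 2 0 0
0 0 0 0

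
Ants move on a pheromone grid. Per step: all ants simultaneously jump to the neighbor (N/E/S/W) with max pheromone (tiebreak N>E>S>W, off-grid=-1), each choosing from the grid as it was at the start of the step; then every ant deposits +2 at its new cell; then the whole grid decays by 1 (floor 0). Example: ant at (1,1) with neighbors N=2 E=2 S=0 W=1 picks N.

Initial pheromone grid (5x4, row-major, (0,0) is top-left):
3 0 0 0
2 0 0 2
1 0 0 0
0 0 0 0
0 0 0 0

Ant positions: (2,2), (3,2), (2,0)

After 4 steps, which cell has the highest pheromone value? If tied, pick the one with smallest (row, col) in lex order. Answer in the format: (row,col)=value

Answer: (1,2)=4

Derivation:
Step 1: ant0:(2,2)->N->(1,2) | ant1:(3,2)->N->(2,2) | ant2:(2,0)->N->(1,0)
  grid max=3 at (1,0)
Step 2: ant0:(1,2)->E->(1,3) | ant1:(2,2)->N->(1,2) | ant2:(1,0)->N->(0,0)
  grid max=3 at (0,0)
Step 3: ant0:(1,3)->W->(1,2) | ant1:(1,2)->E->(1,3) | ant2:(0,0)->S->(1,0)
  grid max=3 at (1,0)
Step 4: ant0:(1,2)->E->(1,3) | ant1:(1,3)->W->(1,2) | ant2:(1,0)->N->(0,0)
  grid max=4 at (1,2)
Final grid:
  3 0 0 0
  2 0 4 4
  0 0 0 0
  0 0 0 0
  0 0 0 0
Max pheromone 4 at (1,2)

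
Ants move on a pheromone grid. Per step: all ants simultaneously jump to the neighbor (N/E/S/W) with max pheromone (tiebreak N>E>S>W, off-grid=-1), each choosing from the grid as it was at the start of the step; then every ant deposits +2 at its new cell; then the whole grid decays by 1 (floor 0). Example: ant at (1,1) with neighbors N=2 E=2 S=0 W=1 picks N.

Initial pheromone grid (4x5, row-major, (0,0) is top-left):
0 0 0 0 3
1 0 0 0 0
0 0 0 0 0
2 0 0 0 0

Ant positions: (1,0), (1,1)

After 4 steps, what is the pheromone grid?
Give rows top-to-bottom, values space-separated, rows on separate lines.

After step 1: ants at (0,0),(1,0)
  1 0 0 0 2
  2 0 0 0 0
  0 0 0 0 0
  1 0 0 0 0
After step 2: ants at (1,0),(0,0)
  2 0 0 0 1
  3 0 0 0 0
  0 0 0 0 0
  0 0 0 0 0
After step 3: ants at (0,0),(1,0)
  3 0 0 0 0
  4 0 0 0 0
  0 0 0 0 0
  0 0 0 0 0
After step 4: ants at (1,0),(0,0)
  4 0 0 0 0
  5 0 0 0 0
  0 0 0 0 0
  0 0 0 0 0

4 0 0 0 0
5 0 0 0 0
0 0 0 0 0
0 0 0 0 0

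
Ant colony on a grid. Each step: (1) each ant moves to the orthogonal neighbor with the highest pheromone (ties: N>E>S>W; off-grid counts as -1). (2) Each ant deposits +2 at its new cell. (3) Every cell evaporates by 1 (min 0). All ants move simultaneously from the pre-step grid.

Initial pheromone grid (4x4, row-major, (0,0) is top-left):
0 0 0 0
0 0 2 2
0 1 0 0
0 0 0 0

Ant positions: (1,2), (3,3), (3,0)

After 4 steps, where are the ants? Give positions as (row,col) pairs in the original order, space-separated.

Step 1: ant0:(1,2)->E->(1,3) | ant1:(3,3)->N->(2,3) | ant2:(3,0)->N->(2,0)
  grid max=3 at (1,3)
Step 2: ant0:(1,3)->S->(2,3) | ant1:(2,3)->N->(1,3) | ant2:(2,0)->N->(1,0)
  grid max=4 at (1,3)
Step 3: ant0:(2,3)->N->(1,3) | ant1:(1,3)->S->(2,3) | ant2:(1,0)->N->(0,0)
  grid max=5 at (1,3)
Step 4: ant0:(1,3)->S->(2,3) | ant1:(2,3)->N->(1,3) | ant2:(0,0)->E->(0,1)
  grid max=6 at (1,3)

(2,3) (1,3) (0,1)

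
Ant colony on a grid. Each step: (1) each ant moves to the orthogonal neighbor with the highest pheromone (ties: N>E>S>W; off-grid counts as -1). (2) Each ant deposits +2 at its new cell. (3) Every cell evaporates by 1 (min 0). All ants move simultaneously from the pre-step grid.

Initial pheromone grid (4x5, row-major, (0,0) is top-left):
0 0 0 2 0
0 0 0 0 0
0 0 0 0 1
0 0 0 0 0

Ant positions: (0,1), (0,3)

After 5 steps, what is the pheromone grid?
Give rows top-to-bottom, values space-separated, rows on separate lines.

After step 1: ants at (0,2),(0,4)
  0 0 1 1 1
  0 0 0 0 0
  0 0 0 0 0
  0 0 0 0 0
After step 2: ants at (0,3),(0,3)
  0 0 0 4 0
  0 0 0 0 0
  0 0 0 0 0
  0 0 0 0 0
After step 3: ants at (0,4),(0,4)
  0 0 0 3 3
  0 0 0 0 0
  0 0 0 0 0
  0 0 0 0 0
After step 4: ants at (0,3),(0,3)
  0 0 0 6 2
  0 0 0 0 0
  0 0 0 0 0
  0 0 0 0 0
After step 5: ants at (0,4),(0,4)
  0 0 0 5 5
  0 0 0 0 0
  0 0 0 0 0
  0 0 0 0 0

0 0 0 5 5
0 0 0 0 0
0 0 0 0 0
0 0 0 0 0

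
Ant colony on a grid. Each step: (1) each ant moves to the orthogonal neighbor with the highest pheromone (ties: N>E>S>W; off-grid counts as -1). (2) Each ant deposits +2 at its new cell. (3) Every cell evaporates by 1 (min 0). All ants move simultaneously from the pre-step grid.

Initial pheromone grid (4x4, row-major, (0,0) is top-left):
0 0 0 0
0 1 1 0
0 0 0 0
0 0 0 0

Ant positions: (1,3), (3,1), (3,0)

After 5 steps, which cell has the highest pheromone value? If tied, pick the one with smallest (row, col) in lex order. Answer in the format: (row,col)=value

Step 1: ant0:(1,3)->W->(1,2) | ant1:(3,1)->N->(2,1) | ant2:(3,0)->N->(2,0)
  grid max=2 at (1,2)
Step 2: ant0:(1,2)->N->(0,2) | ant1:(2,1)->W->(2,0) | ant2:(2,0)->E->(2,1)
  grid max=2 at (2,0)
Step 3: ant0:(0,2)->S->(1,2) | ant1:(2,0)->E->(2,1) | ant2:(2,1)->W->(2,0)
  grid max=3 at (2,0)
Step 4: ant0:(1,2)->N->(0,2) | ant1:(2,1)->W->(2,0) | ant2:(2,0)->E->(2,1)
  grid max=4 at (2,0)
Step 5: ant0:(0,2)->S->(1,2) | ant1:(2,0)->E->(2,1) | ant2:(2,1)->W->(2,0)
  grid max=5 at (2,0)
Final grid:
  0 0 0 0
  0 0 2 0
  5 5 0 0
  0 0 0 0
Max pheromone 5 at (2,0)

Answer: (2,0)=5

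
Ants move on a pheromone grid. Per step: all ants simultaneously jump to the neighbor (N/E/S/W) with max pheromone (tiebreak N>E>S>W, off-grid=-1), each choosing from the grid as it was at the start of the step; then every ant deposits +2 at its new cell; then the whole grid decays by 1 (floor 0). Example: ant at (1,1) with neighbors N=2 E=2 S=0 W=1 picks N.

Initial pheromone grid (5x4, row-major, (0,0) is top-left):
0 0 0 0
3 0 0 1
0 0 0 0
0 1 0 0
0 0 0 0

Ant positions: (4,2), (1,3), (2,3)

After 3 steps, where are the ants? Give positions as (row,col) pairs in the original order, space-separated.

Step 1: ant0:(4,2)->N->(3,2) | ant1:(1,3)->N->(0,3) | ant2:(2,3)->N->(1,3)
  grid max=2 at (1,0)
Step 2: ant0:(3,2)->N->(2,2) | ant1:(0,3)->S->(1,3) | ant2:(1,3)->N->(0,3)
  grid max=3 at (1,3)
Step 3: ant0:(2,2)->N->(1,2) | ant1:(1,3)->N->(0,3) | ant2:(0,3)->S->(1,3)
  grid max=4 at (1,3)

(1,2) (0,3) (1,3)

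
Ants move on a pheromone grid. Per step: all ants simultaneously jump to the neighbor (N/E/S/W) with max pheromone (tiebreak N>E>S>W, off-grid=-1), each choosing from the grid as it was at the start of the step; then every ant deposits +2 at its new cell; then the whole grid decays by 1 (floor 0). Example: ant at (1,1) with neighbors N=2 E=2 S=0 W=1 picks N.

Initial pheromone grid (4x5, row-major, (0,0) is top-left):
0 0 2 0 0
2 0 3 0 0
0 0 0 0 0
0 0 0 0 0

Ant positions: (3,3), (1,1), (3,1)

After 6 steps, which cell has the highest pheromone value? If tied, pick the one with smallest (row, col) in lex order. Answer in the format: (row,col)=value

Answer: (1,2)=11

Derivation:
Step 1: ant0:(3,3)->N->(2,3) | ant1:(1,1)->E->(1,2) | ant2:(3,1)->N->(2,1)
  grid max=4 at (1,2)
Step 2: ant0:(2,3)->N->(1,3) | ant1:(1,2)->N->(0,2) | ant2:(2,1)->N->(1,1)
  grid max=3 at (1,2)
Step 3: ant0:(1,3)->W->(1,2) | ant1:(0,2)->S->(1,2) | ant2:(1,1)->E->(1,2)
  grid max=8 at (1,2)
Step 4: ant0:(1,2)->N->(0,2) | ant1:(1,2)->N->(0,2) | ant2:(1,2)->N->(0,2)
  grid max=7 at (1,2)
Step 5: ant0:(0,2)->S->(1,2) | ant1:(0,2)->S->(1,2) | ant2:(0,2)->S->(1,2)
  grid max=12 at (1,2)
Step 6: ant0:(1,2)->N->(0,2) | ant1:(1,2)->N->(0,2) | ant2:(1,2)->N->(0,2)
  grid max=11 at (1,2)
Final grid:
  0 0 10 0 0
  0 0 11 0 0
  0 0 0 0 0
  0 0 0 0 0
Max pheromone 11 at (1,2)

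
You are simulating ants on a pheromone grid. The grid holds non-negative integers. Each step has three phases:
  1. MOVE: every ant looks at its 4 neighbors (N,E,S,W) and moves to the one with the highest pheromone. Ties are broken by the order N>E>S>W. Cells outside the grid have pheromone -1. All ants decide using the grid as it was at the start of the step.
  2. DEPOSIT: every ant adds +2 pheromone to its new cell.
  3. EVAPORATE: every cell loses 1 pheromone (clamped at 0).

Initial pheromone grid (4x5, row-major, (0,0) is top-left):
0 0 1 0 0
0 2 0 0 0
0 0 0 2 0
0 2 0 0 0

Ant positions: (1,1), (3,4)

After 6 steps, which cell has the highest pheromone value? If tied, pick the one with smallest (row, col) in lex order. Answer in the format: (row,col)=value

Answer: (1,1)=2

Derivation:
Step 1: ant0:(1,1)->N->(0,1) | ant1:(3,4)->N->(2,4)
  grid max=1 at (0,1)
Step 2: ant0:(0,1)->S->(1,1) | ant1:(2,4)->W->(2,3)
  grid max=2 at (1,1)
Step 3: ant0:(1,1)->N->(0,1) | ant1:(2,3)->N->(1,3)
  grid max=1 at (0,1)
Step 4: ant0:(0,1)->S->(1,1) | ant1:(1,3)->S->(2,3)
  grid max=2 at (1,1)
Step 5: ant0:(1,1)->N->(0,1) | ant1:(2,3)->N->(1,3)
  grid max=1 at (0,1)
Step 6: ant0:(0,1)->S->(1,1) | ant1:(1,3)->S->(2,3)
  grid max=2 at (1,1)
Final grid:
  0 0 0 0 0
  0 2 0 0 0
  0 0 0 2 0
  0 0 0 0 0
Max pheromone 2 at (1,1)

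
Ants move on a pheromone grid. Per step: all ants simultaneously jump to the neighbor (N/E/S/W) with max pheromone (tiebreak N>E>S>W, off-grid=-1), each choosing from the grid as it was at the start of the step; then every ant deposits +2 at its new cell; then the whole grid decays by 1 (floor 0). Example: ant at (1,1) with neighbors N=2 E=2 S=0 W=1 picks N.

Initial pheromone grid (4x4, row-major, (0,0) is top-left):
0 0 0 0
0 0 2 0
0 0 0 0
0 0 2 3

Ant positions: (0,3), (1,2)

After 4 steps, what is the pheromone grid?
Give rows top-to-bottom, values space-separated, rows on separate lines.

After step 1: ants at (1,3),(0,2)
  0 0 1 0
  0 0 1 1
  0 0 0 0
  0 0 1 2
After step 2: ants at (1,2),(1,2)
  0 0 0 0
  0 0 4 0
  0 0 0 0
  0 0 0 1
After step 3: ants at (0,2),(0,2)
  0 0 3 0
  0 0 3 0
  0 0 0 0
  0 0 0 0
After step 4: ants at (1,2),(1,2)
  0 0 2 0
  0 0 6 0
  0 0 0 0
  0 0 0 0

0 0 2 0
0 0 6 0
0 0 0 0
0 0 0 0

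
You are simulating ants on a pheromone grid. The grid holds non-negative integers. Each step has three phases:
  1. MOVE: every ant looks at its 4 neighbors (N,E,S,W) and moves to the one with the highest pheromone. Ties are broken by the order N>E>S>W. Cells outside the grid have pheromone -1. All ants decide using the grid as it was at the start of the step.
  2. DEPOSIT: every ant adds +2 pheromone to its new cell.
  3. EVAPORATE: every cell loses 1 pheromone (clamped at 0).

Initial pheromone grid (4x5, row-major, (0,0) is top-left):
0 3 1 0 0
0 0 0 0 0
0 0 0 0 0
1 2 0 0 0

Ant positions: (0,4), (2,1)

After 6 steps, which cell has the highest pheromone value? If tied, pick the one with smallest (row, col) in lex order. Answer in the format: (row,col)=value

Answer: (3,1)=2

Derivation:
Step 1: ant0:(0,4)->S->(1,4) | ant1:(2,1)->S->(3,1)
  grid max=3 at (3,1)
Step 2: ant0:(1,4)->N->(0,4) | ant1:(3,1)->N->(2,1)
  grid max=2 at (3,1)
Step 3: ant0:(0,4)->S->(1,4) | ant1:(2,1)->S->(3,1)
  grid max=3 at (3,1)
Step 4: ant0:(1,4)->N->(0,4) | ant1:(3,1)->N->(2,1)
  grid max=2 at (3,1)
Step 5: ant0:(0,4)->S->(1,4) | ant1:(2,1)->S->(3,1)
  grid max=3 at (3,1)
Step 6: ant0:(1,4)->N->(0,4) | ant1:(3,1)->N->(2,1)
  grid max=2 at (3,1)
Final grid:
  0 0 0 0 1
  0 0 0 0 0
  0 1 0 0 0
  0 2 0 0 0
Max pheromone 2 at (3,1)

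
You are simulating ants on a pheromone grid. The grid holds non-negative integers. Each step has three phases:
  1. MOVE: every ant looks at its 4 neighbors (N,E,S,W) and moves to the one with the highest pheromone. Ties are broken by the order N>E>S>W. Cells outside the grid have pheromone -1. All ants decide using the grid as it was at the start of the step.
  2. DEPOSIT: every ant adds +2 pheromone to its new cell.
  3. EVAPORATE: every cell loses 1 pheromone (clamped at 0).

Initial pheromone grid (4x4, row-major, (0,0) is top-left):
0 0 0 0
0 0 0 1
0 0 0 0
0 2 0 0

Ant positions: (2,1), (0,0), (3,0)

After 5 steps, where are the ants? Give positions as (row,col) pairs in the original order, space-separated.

Step 1: ant0:(2,1)->S->(3,1) | ant1:(0,0)->E->(0,1) | ant2:(3,0)->E->(3,1)
  grid max=5 at (3,1)
Step 2: ant0:(3,1)->N->(2,1) | ant1:(0,1)->E->(0,2) | ant2:(3,1)->N->(2,1)
  grid max=4 at (3,1)
Step 3: ant0:(2,1)->S->(3,1) | ant1:(0,2)->E->(0,3) | ant2:(2,1)->S->(3,1)
  grid max=7 at (3,1)
Step 4: ant0:(3,1)->N->(2,1) | ant1:(0,3)->S->(1,3) | ant2:(3,1)->N->(2,1)
  grid max=6 at (3,1)
Step 5: ant0:(2,1)->S->(3,1) | ant1:(1,3)->N->(0,3) | ant2:(2,1)->S->(3,1)
  grid max=9 at (3,1)

(3,1) (0,3) (3,1)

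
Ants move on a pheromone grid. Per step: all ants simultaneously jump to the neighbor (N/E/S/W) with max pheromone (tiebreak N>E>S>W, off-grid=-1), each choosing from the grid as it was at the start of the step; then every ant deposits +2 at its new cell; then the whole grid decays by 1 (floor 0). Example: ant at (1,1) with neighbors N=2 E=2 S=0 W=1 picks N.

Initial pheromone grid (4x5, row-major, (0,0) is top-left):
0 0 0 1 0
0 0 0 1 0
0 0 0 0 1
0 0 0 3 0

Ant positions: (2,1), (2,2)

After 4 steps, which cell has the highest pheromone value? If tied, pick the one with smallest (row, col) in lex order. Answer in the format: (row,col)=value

Answer: (1,1)=4

Derivation:
Step 1: ant0:(2,1)->N->(1,1) | ant1:(2,2)->N->(1,2)
  grid max=2 at (3,3)
Step 2: ant0:(1,1)->E->(1,2) | ant1:(1,2)->W->(1,1)
  grid max=2 at (1,1)
Step 3: ant0:(1,2)->W->(1,1) | ant1:(1,1)->E->(1,2)
  grid max=3 at (1,1)
Step 4: ant0:(1,1)->E->(1,2) | ant1:(1,2)->W->(1,1)
  grid max=4 at (1,1)
Final grid:
  0 0 0 0 0
  0 4 4 0 0
  0 0 0 0 0
  0 0 0 0 0
Max pheromone 4 at (1,1)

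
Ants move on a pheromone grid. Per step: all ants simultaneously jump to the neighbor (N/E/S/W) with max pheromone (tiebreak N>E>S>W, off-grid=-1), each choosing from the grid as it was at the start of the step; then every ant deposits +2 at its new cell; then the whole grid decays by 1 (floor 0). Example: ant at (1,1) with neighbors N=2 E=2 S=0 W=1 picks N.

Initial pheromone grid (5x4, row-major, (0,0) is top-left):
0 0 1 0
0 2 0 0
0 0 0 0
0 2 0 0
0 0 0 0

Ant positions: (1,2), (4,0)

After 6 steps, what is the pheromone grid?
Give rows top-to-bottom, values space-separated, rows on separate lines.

After step 1: ants at (1,1),(3,0)
  0 0 0 0
  0 3 0 0
  0 0 0 0
  1 1 0 0
  0 0 0 0
After step 2: ants at (0,1),(3,1)
  0 1 0 0
  0 2 0 0
  0 0 0 0
  0 2 0 0
  0 0 0 0
After step 3: ants at (1,1),(2,1)
  0 0 0 0
  0 3 0 0
  0 1 0 0
  0 1 0 0
  0 0 0 0
After step 4: ants at (2,1),(1,1)
  0 0 0 0
  0 4 0 0
  0 2 0 0
  0 0 0 0
  0 0 0 0
After step 5: ants at (1,1),(2,1)
  0 0 0 0
  0 5 0 0
  0 3 0 0
  0 0 0 0
  0 0 0 0
After step 6: ants at (2,1),(1,1)
  0 0 0 0
  0 6 0 0
  0 4 0 0
  0 0 0 0
  0 0 0 0

0 0 0 0
0 6 0 0
0 4 0 0
0 0 0 0
0 0 0 0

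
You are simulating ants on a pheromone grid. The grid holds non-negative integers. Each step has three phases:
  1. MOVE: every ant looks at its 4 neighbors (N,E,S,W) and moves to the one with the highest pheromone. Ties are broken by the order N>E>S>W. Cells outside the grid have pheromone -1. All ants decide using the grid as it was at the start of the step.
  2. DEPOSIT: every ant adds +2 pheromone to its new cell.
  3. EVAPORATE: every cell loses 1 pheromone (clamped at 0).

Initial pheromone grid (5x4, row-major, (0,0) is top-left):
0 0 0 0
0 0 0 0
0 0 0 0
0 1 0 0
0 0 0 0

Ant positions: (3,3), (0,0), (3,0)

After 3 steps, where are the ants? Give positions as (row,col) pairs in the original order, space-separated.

Step 1: ant0:(3,3)->N->(2,3) | ant1:(0,0)->E->(0,1) | ant2:(3,0)->E->(3,1)
  grid max=2 at (3,1)
Step 2: ant0:(2,3)->N->(1,3) | ant1:(0,1)->E->(0,2) | ant2:(3,1)->N->(2,1)
  grid max=1 at (0,2)
Step 3: ant0:(1,3)->N->(0,3) | ant1:(0,2)->E->(0,3) | ant2:(2,1)->S->(3,1)
  grid max=3 at (0,3)

(0,3) (0,3) (3,1)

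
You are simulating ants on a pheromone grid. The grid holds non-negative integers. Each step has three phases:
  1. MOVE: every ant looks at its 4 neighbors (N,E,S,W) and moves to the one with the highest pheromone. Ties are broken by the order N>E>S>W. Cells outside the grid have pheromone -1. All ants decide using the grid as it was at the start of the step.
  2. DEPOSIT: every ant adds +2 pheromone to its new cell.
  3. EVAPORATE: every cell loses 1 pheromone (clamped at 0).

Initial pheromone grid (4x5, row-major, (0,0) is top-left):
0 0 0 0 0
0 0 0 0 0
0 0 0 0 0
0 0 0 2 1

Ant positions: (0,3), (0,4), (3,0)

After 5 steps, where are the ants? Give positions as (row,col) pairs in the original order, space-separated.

Step 1: ant0:(0,3)->E->(0,4) | ant1:(0,4)->S->(1,4) | ant2:(3,0)->N->(2,0)
  grid max=1 at (0,4)
Step 2: ant0:(0,4)->S->(1,4) | ant1:(1,4)->N->(0,4) | ant2:(2,0)->N->(1,0)
  grid max=2 at (0,4)
Step 3: ant0:(1,4)->N->(0,4) | ant1:(0,4)->S->(1,4) | ant2:(1,0)->N->(0,0)
  grid max=3 at (0,4)
Step 4: ant0:(0,4)->S->(1,4) | ant1:(1,4)->N->(0,4) | ant2:(0,0)->E->(0,1)
  grid max=4 at (0,4)
Step 5: ant0:(1,4)->N->(0,4) | ant1:(0,4)->S->(1,4) | ant2:(0,1)->E->(0,2)
  grid max=5 at (0,4)

(0,4) (1,4) (0,2)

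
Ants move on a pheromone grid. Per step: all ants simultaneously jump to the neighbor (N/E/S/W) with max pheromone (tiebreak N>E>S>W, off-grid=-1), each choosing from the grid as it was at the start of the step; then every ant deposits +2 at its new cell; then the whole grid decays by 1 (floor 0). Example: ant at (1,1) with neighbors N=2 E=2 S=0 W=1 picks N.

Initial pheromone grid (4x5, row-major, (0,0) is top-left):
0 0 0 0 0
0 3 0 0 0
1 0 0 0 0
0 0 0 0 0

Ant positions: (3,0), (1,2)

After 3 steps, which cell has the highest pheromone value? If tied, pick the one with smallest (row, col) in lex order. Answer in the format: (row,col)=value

Step 1: ant0:(3,0)->N->(2,0) | ant1:(1,2)->W->(1,1)
  grid max=4 at (1,1)
Step 2: ant0:(2,0)->N->(1,0) | ant1:(1,1)->N->(0,1)
  grid max=3 at (1,1)
Step 3: ant0:(1,0)->E->(1,1) | ant1:(0,1)->S->(1,1)
  grid max=6 at (1,1)
Final grid:
  0 0 0 0 0
  0 6 0 0 0
  0 0 0 0 0
  0 0 0 0 0
Max pheromone 6 at (1,1)

Answer: (1,1)=6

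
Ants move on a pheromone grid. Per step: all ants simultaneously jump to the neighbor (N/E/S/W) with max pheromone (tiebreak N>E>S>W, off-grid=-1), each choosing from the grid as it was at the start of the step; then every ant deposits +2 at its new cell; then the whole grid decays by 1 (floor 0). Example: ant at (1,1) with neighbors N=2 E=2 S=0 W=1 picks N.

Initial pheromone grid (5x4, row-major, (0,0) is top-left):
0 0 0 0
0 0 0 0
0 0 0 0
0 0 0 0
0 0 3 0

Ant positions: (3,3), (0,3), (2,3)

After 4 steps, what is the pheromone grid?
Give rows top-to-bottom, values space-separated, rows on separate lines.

After step 1: ants at (2,3),(1,3),(1,3)
  0 0 0 0
  0 0 0 3
  0 0 0 1
  0 0 0 0
  0 0 2 0
After step 2: ants at (1,3),(2,3),(2,3)
  0 0 0 0
  0 0 0 4
  0 0 0 4
  0 0 0 0
  0 0 1 0
After step 3: ants at (2,3),(1,3),(1,3)
  0 0 0 0
  0 0 0 7
  0 0 0 5
  0 0 0 0
  0 0 0 0
After step 4: ants at (1,3),(2,3),(2,3)
  0 0 0 0
  0 0 0 8
  0 0 0 8
  0 0 0 0
  0 0 0 0

0 0 0 0
0 0 0 8
0 0 0 8
0 0 0 0
0 0 0 0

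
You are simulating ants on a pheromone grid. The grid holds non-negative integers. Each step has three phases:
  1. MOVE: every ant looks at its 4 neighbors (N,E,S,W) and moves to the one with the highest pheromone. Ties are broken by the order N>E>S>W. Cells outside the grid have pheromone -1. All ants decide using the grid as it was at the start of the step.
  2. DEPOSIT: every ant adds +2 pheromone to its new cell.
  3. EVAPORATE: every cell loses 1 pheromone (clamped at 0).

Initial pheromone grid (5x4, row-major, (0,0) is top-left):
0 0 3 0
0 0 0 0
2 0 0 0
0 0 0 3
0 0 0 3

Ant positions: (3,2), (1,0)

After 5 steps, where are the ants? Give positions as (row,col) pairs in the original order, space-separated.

Step 1: ant0:(3,2)->E->(3,3) | ant1:(1,0)->S->(2,0)
  grid max=4 at (3,3)
Step 2: ant0:(3,3)->S->(4,3) | ant1:(2,0)->N->(1,0)
  grid max=3 at (3,3)
Step 3: ant0:(4,3)->N->(3,3) | ant1:(1,0)->S->(2,0)
  grid max=4 at (3,3)
Step 4: ant0:(3,3)->S->(4,3) | ant1:(2,0)->N->(1,0)
  grid max=3 at (3,3)
Step 5: ant0:(4,3)->N->(3,3) | ant1:(1,0)->S->(2,0)
  grid max=4 at (3,3)

(3,3) (2,0)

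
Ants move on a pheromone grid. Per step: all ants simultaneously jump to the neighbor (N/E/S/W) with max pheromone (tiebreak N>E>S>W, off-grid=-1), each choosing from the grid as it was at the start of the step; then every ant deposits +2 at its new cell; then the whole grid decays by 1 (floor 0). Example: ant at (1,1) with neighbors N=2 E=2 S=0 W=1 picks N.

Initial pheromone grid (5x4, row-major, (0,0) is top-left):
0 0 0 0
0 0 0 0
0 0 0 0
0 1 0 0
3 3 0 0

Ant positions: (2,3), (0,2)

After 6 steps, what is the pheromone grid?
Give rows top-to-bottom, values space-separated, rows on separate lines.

After step 1: ants at (1,3),(0,3)
  0 0 0 1
  0 0 0 1
  0 0 0 0
  0 0 0 0
  2 2 0 0
After step 2: ants at (0,3),(1,3)
  0 0 0 2
  0 0 0 2
  0 0 0 0
  0 0 0 0
  1 1 0 0
After step 3: ants at (1,3),(0,3)
  0 0 0 3
  0 0 0 3
  0 0 0 0
  0 0 0 0
  0 0 0 0
After step 4: ants at (0,3),(1,3)
  0 0 0 4
  0 0 0 4
  0 0 0 0
  0 0 0 0
  0 0 0 0
After step 5: ants at (1,3),(0,3)
  0 0 0 5
  0 0 0 5
  0 0 0 0
  0 0 0 0
  0 0 0 0
After step 6: ants at (0,3),(1,3)
  0 0 0 6
  0 0 0 6
  0 0 0 0
  0 0 0 0
  0 0 0 0

0 0 0 6
0 0 0 6
0 0 0 0
0 0 0 0
0 0 0 0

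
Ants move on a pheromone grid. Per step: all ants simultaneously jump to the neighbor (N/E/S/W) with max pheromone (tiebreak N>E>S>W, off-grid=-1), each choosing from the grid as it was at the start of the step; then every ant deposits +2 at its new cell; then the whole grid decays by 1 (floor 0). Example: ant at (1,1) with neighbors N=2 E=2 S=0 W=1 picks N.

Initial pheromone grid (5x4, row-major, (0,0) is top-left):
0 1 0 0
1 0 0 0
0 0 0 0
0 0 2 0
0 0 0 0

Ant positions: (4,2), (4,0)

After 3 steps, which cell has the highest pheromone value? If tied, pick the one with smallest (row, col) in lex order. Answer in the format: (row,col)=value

Step 1: ant0:(4,2)->N->(3,2) | ant1:(4,0)->N->(3,0)
  grid max=3 at (3,2)
Step 2: ant0:(3,2)->N->(2,2) | ant1:(3,0)->N->(2,0)
  grid max=2 at (3,2)
Step 3: ant0:(2,2)->S->(3,2) | ant1:(2,0)->N->(1,0)
  grid max=3 at (3,2)
Final grid:
  0 0 0 0
  1 0 0 0
  0 0 0 0
  0 0 3 0
  0 0 0 0
Max pheromone 3 at (3,2)

Answer: (3,2)=3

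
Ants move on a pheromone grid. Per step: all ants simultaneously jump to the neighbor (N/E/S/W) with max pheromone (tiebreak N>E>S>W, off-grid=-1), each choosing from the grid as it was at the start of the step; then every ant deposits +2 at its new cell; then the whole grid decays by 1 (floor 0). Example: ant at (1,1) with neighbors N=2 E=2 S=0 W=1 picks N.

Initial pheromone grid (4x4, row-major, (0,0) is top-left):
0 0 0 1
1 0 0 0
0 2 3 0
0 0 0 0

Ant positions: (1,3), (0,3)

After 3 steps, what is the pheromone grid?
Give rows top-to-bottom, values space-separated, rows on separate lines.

After step 1: ants at (0,3),(1,3)
  0 0 0 2
  0 0 0 1
  0 1 2 0
  0 0 0 0
After step 2: ants at (1,3),(0,3)
  0 0 0 3
  0 0 0 2
  0 0 1 0
  0 0 0 0
After step 3: ants at (0,3),(1,3)
  0 0 0 4
  0 0 0 3
  0 0 0 0
  0 0 0 0

0 0 0 4
0 0 0 3
0 0 0 0
0 0 0 0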